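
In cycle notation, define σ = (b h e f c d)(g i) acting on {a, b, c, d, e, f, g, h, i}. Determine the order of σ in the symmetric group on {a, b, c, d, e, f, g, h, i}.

6

The cycle type of σ is (6, 2, 1).
Since disjoint cycles commute, ord(σ) = lcm(6, 2) = 6.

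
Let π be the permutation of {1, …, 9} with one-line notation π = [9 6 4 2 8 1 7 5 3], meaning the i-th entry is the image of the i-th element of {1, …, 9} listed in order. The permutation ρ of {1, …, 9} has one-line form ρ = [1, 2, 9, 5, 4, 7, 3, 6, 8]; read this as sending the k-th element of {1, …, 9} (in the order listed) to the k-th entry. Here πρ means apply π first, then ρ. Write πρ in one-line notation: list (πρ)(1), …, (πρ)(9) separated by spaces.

For each element, apply π then ρ: 1 → 9 → 8; 2 → 6 → 7; 3 → 4 → 5; 4 → 2 → 2; 5 → 8 → 6; 6 → 1 → 1; 7 → 7 → 3; 8 → 5 → 4; 9 → 3 → 9.
Collecting the images, πρ = [8 7 5 2 6 1 3 4 9].

8 7 5 2 6 1 3 4 9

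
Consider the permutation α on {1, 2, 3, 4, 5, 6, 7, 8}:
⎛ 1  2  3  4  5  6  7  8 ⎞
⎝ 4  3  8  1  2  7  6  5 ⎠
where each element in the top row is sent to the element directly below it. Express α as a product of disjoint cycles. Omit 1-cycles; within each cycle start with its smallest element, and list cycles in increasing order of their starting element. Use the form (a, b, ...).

(1, 4)(2, 3, 8, 5)(6, 7)

From 1: 1 → 4 → 1, closing the cycle (1, 4).
Repeating from the next unused element and collecting all non-trivial cycles gives (1, 4)(2, 3, 8, 5)(6, 7).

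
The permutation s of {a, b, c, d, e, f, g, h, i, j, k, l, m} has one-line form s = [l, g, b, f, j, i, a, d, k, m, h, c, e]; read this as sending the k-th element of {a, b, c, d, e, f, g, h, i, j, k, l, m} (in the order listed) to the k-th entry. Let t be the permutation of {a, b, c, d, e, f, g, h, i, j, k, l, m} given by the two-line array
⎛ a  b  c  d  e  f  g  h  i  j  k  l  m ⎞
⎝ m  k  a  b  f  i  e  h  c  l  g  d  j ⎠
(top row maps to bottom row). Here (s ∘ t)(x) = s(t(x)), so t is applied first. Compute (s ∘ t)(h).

t(h) = h, then s(h) = d; composing gives (s ∘ t)(h) = d.

d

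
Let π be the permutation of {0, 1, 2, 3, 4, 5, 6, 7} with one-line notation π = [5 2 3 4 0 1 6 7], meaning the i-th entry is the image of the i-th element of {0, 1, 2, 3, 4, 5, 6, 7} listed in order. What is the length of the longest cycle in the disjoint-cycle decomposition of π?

6

Decomposing into disjoint cycles gives (0, 5, 1, 2, 3, 4); the longest has length 6.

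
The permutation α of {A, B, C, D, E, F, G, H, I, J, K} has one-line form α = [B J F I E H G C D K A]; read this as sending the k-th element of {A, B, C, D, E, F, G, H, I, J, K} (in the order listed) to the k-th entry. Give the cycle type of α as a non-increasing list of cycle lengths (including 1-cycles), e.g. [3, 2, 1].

[4, 3, 2, 1, 1]

The disjoint cycles are (A B J K)(C F H)(D I)(E)(G), with lengths 4, 3, 2, 1, 1 in non-increasing order.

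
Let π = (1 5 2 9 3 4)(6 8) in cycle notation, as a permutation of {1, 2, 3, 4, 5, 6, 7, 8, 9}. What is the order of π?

6

The disjoint cycles have lengths 6, 2, 1.
The order of π is the least common multiple of its cycle lengths: lcm(6, 2) = 6.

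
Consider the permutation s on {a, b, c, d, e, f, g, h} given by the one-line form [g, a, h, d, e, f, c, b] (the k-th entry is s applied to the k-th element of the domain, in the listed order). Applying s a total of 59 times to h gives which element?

c

Tracing h → b → … returns to h after 5 steps, so h lies in a 5-cycle (a, g, c, h, b).
Powers repeat with period 5 on this cycle, and 59 mod 5 = 4, so s^59(h) = s^4(h).
Advancing 4 steps from h: h → b → a → g → c.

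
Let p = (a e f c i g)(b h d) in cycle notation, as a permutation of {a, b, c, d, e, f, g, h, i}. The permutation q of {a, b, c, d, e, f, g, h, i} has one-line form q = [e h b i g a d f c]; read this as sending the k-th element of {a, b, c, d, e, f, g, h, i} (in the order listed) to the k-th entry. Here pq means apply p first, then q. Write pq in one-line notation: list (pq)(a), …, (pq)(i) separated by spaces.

Chase each element through p then q: a → e → g; b → h → f; c → i → c; d → b → h; e → f → a; f → c → b; g → a → e; h → d → i; i → g → d.
So pq in one-line form is g f c h a b e i d.

g f c h a b e i d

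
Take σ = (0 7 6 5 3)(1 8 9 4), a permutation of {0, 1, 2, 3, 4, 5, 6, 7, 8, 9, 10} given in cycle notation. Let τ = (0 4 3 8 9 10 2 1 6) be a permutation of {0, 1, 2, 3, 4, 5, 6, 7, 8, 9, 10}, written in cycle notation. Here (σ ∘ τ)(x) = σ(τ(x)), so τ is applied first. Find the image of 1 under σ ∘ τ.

(σ ∘ τ)(1) = σ(τ(1)). τ(1) = 6, then σ(6) = 5. So (σ ∘ τ)(1) = 5.

5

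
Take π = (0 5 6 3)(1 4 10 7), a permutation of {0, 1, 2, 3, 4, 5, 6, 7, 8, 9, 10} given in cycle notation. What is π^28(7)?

7 lies in the 4-cycle (1 4 10 7).
On a 4-cycle, π^4 is the identity, so π^28 = π^0 there (28 ≡ 0 mod 4).
So π^28(7) = 7.

7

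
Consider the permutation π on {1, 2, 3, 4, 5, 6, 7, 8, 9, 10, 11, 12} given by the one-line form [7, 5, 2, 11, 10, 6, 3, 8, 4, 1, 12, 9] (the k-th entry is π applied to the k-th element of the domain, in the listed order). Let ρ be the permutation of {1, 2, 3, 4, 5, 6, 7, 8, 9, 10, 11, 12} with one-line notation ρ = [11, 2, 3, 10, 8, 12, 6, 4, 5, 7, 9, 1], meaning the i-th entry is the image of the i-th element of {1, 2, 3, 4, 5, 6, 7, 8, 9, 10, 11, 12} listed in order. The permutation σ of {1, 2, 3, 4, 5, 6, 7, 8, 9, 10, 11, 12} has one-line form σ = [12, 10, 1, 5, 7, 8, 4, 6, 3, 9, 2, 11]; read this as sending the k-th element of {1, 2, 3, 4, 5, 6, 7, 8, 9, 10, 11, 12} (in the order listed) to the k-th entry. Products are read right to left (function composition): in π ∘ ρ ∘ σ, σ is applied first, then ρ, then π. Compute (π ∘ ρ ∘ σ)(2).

3

(π ∘ ρ ∘ σ)(2) = π(ρ(σ(2))). σ(2) = 10, then ρ(10) = 7, then π(7) = 3, so the result is 3.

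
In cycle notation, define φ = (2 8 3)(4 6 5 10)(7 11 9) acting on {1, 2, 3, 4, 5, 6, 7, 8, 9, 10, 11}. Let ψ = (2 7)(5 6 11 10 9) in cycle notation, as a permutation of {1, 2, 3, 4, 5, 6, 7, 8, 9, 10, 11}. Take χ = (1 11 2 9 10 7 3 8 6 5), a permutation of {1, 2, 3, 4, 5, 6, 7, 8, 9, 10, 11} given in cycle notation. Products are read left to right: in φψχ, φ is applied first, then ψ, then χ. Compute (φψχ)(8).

8

Chase 8: φ(8) = 3; ψ(3) = 3; χ(3) = 8. Hence (φψχ)(8) = 8.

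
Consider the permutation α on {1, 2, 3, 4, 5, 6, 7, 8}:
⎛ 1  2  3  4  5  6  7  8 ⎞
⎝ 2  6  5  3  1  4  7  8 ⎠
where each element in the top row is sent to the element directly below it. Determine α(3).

The entry below 3 in the array is 5, so α(3) = 5.

5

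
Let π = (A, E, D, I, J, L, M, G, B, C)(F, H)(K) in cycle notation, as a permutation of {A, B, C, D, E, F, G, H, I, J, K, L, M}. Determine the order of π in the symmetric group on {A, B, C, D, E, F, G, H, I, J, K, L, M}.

10

The cycle type of π is (10, 2, 1).
Since disjoint cycles commute, ord(π) = lcm(10, 2) = 10.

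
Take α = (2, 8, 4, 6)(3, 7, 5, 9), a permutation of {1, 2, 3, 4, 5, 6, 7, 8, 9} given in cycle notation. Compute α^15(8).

8 lies in the 4-cycle (2, 8, 4, 6).
Powers repeat with period 4 on this cycle, and 15 mod 4 = 3, so α^15(8) = α^3(8).
Advancing 3 steps from 8: 8 → 4 → 6 → 2.

2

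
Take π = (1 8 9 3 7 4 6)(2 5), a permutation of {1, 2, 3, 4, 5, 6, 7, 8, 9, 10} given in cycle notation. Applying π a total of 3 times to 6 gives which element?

6 lies in the 7-cycle (1 8 9 3 7 4 6).
Stepping 3 places around the cycle: 6 → 1 → 8 → 9.

9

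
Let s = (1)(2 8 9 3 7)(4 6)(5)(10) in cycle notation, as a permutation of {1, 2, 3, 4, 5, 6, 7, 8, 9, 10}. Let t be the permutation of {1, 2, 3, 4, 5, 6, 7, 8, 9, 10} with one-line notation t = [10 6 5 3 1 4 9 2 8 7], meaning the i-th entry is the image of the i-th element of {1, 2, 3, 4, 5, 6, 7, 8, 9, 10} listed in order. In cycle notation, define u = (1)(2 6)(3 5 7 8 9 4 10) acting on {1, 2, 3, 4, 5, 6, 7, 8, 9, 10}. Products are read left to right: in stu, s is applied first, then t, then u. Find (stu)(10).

Chase 10: s(10) = 10; t(10) = 7; u(7) = 8. Hence (stu)(10) = 8.

8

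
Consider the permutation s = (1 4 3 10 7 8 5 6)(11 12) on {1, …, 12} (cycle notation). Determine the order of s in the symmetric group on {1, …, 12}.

8

The cycle type of s is (8, 2, 1, 1).
Since disjoint cycles commute, ord(s) = lcm(8, 2) = 8.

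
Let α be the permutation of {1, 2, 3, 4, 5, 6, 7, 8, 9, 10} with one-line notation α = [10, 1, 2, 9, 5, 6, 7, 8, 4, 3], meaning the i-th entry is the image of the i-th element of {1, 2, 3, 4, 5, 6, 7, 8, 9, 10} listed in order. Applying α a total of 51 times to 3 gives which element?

Tracing 3 → 2 → … returns to 3 after 4 steps, so 3 lies in a 4-cycle (1, 10, 3, 2).
Powers repeat with period 4 on this cycle, and 51 mod 4 = 3, so α^51(3) = α^3(3).
Stepping 3 places around the cycle: 3 → 2 → 1 → 10.

10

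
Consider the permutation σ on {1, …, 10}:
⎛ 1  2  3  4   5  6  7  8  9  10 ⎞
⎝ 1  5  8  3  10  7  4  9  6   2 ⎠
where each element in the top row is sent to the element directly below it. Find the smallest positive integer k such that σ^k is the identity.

6

Writing σ as disjoint cycles, the cycle lengths are 6, 3, 1.
Since disjoint cycles commute, ord(σ) = lcm(6, 3) = 6.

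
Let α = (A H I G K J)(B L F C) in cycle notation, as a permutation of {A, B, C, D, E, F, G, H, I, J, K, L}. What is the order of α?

12

The cycle type of α is (6, 4, 1, 1).
The order of α is the least common multiple of its cycle lengths: lcm(6, 4) = 12.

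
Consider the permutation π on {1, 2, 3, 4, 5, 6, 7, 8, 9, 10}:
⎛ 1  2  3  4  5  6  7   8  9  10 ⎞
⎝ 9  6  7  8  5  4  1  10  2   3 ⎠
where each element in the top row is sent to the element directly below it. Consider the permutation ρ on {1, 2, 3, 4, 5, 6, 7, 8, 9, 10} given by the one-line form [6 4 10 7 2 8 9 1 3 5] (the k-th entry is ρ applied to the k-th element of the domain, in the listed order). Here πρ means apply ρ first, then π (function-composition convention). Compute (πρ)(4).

ρ(4) = 7, then π(7) = 1; composing gives (πρ)(4) = 1.

1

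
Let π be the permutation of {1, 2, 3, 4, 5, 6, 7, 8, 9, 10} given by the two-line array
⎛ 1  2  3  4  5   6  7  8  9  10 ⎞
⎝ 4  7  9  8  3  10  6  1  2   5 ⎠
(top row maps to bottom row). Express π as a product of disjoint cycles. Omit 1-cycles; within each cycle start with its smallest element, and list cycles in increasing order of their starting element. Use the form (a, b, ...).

Start at 1 and follow images: 1 → 4 → 8 → 1, giving the cycle (1, 4, 8).
Continuing from each remaining unvisited element yields (1, 4, 8)(2, 7, 6, 10, 5, 3, 9).

(1, 4, 8)(2, 7, 6, 10, 5, 3, 9)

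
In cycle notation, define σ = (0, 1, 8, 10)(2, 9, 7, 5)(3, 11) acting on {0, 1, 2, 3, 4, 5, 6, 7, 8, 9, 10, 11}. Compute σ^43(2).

2 lies in the 4-cycle (2, 9, 7, 5).
Since the cycle has length 4, σ^43 acts on it the same as σ^3 (43 mod 4 = 3).
Stepping 3 places around the cycle: 2 → 9 → 7 → 5.

5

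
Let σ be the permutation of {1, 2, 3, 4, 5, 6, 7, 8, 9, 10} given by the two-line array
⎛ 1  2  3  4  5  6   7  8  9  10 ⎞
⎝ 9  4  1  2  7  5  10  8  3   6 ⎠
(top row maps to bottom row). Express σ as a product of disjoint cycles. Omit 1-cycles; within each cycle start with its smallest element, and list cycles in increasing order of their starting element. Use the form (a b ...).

(1 9 3)(2 4)(5 7 10 6)

From 1: 1 → 9 → 3 → 1, closing the cycle (1 9 3).
Continuing from each remaining unvisited element yields (1 9 3)(2 4)(5 7 10 6).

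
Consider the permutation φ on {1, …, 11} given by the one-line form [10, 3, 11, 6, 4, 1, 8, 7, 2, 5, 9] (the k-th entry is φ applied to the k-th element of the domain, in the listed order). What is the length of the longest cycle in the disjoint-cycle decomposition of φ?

5

Decomposing into disjoint cycles gives (1, 10, 5, 4, 6)(2, 3, 11, 9)(7, 8); the longest has length 5.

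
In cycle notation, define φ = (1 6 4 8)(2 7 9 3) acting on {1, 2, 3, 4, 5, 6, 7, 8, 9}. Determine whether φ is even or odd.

even

The cycle lengths are 4, 4, 1.
A cycle is odd iff its length is even; φ has 2 even-length cycles, so sgn(φ) = (−1)^2 and φ is even.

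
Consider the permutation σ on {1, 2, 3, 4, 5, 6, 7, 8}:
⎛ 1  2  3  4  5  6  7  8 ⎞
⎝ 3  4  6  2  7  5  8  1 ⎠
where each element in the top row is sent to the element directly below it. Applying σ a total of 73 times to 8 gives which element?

1

Tracing 8 → 1 → … returns to 8 after 6 steps, so 8 lies in a 6-cycle (1, 3, 6, 5, 7, 8).
Since the cycle has length 6, σ^73 acts on it the same as σ^1 (73 mod 6 = 1).
Advancing 1 step from 8: 8 → 1.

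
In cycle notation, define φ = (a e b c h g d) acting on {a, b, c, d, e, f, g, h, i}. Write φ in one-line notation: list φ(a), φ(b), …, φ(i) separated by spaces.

e c h a b f d g i

Image by image: a→e, b→c, c→h, d→a, e→b, f→f, g→d, h→g, i→i.
Listing these in domain order gives e c h a b f d g i.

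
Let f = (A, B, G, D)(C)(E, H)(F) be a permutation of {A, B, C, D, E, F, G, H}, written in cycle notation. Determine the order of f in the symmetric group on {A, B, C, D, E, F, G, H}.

4

The disjoint cycles have lengths 4, 2, 1, 1.
The order is lcm(4, 2) = 4.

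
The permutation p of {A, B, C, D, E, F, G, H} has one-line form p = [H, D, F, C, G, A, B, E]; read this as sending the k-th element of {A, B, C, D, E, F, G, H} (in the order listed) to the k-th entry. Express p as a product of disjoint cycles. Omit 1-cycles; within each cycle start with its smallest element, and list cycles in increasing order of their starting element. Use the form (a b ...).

From A: A → H → E → G → B → D → C → F → A, closing the cycle (A H E G B D C F).
Continuing from each remaining unvisited element yields (A H E G B D C F).

(A H E G B D C F)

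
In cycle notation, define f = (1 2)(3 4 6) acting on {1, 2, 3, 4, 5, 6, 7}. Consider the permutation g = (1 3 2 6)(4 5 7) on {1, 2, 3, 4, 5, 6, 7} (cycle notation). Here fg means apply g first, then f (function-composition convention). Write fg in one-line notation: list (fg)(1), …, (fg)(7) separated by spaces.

Chase each element through g then f: 1 → 3 → 4; 2 → 6 → 3; 3 → 2 → 1; 4 → 5 → 5; 5 → 7 → 7; 6 → 1 → 2; 7 → 4 → 6.
Collecting the images, fg = [4 3 1 5 7 2 6].

4 3 1 5 7 2 6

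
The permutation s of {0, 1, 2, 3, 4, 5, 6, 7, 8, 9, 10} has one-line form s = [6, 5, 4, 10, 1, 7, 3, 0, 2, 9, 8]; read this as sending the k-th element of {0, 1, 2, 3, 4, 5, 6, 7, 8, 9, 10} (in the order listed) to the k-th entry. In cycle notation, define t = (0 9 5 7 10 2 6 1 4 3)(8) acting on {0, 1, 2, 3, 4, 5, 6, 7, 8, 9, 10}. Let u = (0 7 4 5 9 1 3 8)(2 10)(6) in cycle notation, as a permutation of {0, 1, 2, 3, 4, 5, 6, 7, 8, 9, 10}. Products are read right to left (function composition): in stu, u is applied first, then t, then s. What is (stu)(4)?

0

(stu)(4) = s(t(u(4))). u(4) = 5, then t(5) = 7, then s(7) = 0, so the result is 0.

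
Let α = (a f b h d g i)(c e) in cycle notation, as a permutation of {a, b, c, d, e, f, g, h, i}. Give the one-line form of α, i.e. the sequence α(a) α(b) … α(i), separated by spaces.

Each element maps to the next entry in its cycle (wrapping to the front): a↦f, b↦h, c↦e, d↦g, e↦c, f↦b, g↦i, h↦d, i↦a.
Listing these in domain order gives f h e g c b i d a.

f h e g c b i d a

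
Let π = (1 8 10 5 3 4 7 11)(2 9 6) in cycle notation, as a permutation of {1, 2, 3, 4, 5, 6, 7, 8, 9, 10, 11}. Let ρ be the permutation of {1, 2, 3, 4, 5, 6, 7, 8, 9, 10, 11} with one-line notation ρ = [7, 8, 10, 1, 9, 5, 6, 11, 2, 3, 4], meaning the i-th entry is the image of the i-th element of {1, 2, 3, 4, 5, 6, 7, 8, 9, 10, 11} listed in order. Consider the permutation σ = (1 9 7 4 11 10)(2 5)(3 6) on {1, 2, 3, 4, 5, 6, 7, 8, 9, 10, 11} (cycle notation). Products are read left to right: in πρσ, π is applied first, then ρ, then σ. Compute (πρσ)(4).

Chase 4: π(4) = 7; ρ(7) = 6; σ(6) = 3. Hence (πρσ)(4) = 3.

3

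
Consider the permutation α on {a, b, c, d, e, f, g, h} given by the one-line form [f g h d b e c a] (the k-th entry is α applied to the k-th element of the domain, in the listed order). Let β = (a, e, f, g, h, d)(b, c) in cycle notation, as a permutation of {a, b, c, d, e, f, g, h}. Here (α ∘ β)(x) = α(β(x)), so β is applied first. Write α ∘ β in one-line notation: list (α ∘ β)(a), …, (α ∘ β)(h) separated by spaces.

(α ∘ β)(x) = α(β(x)). Computing each image: α(β(a)) = α(e) = b, α(β(b)) = α(c) = h, α(β(c)) = α(b) = g, α(β(d)) = α(a) = f, α(β(e)) = α(f) = e, α(β(f)) = α(g) = c, α(β(g)) = α(h) = a, α(β(h)) = α(d) = d.
Hence α ∘ β = [b h g f e c a d].

b h g f e c a d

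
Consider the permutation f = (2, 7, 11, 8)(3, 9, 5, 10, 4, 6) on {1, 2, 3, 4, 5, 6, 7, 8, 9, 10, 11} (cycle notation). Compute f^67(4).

6

4 lies in the 6-cycle (3, 9, 5, 10, 4, 6).
On a 6-cycle, f^6 is the identity, so f^67 = f^1 there (67 ≡ 1 mod 6).
Stepping 1 place around the cycle: 4 → 6.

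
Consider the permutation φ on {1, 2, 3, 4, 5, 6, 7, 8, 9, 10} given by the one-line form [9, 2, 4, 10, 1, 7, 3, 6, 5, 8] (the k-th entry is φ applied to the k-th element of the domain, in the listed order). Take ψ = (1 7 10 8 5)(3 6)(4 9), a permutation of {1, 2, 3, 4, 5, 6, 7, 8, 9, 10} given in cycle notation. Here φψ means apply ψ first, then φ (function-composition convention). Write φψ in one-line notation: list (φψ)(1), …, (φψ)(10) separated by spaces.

(φψ)(x) = φ(ψ(x)). Computing each image: φ(ψ(1)) = φ(7) = 3, φ(ψ(2)) = φ(2) = 2, φ(ψ(3)) = φ(6) = 7, φ(ψ(4)) = φ(9) = 5, φ(ψ(5)) = φ(1) = 9, φ(ψ(6)) = φ(3) = 4, φ(ψ(7)) = φ(10) = 8, φ(ψ(8)) = φ(5) = 1, φ(ψ(9)) = φ(4) = 10, φ(ψ(10)) = φ(8) = 6.
Hence φψ = [3 2 7 5 9 4 8 1 10 6].

3 2 7 5 9 4 8 1 10 6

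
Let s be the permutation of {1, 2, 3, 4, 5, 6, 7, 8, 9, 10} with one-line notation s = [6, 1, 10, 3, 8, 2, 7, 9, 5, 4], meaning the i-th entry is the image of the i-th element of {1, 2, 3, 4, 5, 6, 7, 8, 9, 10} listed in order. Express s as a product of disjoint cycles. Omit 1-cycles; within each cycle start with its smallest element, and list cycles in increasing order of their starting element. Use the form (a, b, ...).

From 1: 1 → 6 → 2 → 1, closing the cycle (1, 6, 2).
Continuing from each remaining unvisited element yields (1, 6, 2)(3, 10, 4)(5, 8, 9).

(1, 6, 2)(3, 10, 4)(5, 8, 9)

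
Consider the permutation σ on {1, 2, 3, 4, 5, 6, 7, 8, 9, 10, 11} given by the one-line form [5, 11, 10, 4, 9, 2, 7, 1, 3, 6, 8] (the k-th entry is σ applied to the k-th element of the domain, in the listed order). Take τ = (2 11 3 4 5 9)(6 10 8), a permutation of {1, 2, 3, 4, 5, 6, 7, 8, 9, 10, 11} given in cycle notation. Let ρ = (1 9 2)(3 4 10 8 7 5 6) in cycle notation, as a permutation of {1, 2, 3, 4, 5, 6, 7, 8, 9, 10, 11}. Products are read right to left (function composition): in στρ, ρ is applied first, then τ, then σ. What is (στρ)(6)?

(στρ)(6) = σ(τ(ρ(6))). ρ(6) = 3, then τ(3) = 4, then σ(4) = 4, so the result is 4.

4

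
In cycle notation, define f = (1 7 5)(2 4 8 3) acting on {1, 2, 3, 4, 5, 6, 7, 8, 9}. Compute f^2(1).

5

1 lies in the 3-cycle (1 7 5).
Stepping 2 places around the cycle: 1 → 7 → 5.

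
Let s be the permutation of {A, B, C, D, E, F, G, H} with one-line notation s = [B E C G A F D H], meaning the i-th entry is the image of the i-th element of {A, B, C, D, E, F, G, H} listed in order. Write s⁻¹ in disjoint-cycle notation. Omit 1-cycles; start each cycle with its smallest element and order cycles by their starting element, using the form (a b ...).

(A E B)(D G)

First write s in disjoint cycles: (A B E)(D G).
Reversing each cycle (and rotating so the smallest element leads) gives s⁻¹ = (A E B)(D G).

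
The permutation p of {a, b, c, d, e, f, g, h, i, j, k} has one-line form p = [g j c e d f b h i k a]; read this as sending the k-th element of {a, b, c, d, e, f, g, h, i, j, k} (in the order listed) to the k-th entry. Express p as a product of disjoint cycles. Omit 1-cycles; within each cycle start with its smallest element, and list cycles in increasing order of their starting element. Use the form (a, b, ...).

(a, g, b, j, k)(d, e)

From a: a → g → b → j → k → a, closing the cycle (a, g, b, j, k).
Repeating from the next unused element and collecting all non-trivial cycles gives (a, g, b, j, k)(d, e).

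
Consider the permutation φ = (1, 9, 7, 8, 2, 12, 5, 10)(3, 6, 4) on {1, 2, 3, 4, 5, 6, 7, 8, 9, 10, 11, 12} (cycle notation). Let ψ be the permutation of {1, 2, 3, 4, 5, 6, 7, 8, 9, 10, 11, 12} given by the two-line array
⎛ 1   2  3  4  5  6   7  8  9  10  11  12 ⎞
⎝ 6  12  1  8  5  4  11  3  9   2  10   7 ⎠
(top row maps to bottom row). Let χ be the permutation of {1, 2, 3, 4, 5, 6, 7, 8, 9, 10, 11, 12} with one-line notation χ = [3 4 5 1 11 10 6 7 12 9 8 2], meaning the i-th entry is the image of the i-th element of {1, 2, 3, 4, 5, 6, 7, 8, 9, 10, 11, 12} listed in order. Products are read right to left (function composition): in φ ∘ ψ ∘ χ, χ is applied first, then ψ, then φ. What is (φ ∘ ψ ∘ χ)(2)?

(φ ∘ ψ ∘ χ)(2) = φ(ψ(χ(2))). χ(2) = 4, then ψ(4) = 8, then φ(8) = 2, so the result is 2.

2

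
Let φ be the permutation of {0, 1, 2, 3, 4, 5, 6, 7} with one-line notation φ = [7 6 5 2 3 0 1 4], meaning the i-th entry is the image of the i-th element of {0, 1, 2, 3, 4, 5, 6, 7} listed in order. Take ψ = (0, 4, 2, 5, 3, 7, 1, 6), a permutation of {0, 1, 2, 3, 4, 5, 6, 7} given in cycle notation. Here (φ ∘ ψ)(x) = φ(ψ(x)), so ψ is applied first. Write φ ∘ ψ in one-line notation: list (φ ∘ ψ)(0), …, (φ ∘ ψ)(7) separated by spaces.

3 1 0 4 5 2 7 6

(φ ∘ ψ)(x) = φ(ψ(x)). Computing each image: φ(ψ(0)) = φ(4) = 3, φ(ψ(1)) = φ(6) = 1, φ(ψ(2)) = φ(5) = 0, φ(ψ(3)) = φ(7) = 4, φ(ψ(4)) = φ(2) = 5, φ(ψ(5)) = φ(3) = 2, φ(ψ(6)) = φ(0) = 7, φ(ψ(7)) = φ(1) = 6.
Hence φ ∘ ψ = [3 1 0 4 5 2 7 6].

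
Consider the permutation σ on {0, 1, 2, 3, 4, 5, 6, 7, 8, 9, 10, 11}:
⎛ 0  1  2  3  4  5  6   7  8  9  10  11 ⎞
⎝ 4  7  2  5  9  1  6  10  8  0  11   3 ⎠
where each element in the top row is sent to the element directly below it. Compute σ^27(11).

1

Tracing 11 → 3 → … returns to 11 after 6 steps, so 11 lies in a 6-cycle (1 7 10 11 3 5).
Powers repeat with period 6 on this cycle, and 27 mod 6 = 3, so σ^27(11) = σ^3(11).
Stepping 3 places around the cycle: 11 → 3 → 5 → 1.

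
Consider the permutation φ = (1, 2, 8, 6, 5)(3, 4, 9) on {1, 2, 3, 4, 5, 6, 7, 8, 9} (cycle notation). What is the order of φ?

The cycle type of φ is (5, 3, 1).
The order is lcm(5, 3) = 15.

15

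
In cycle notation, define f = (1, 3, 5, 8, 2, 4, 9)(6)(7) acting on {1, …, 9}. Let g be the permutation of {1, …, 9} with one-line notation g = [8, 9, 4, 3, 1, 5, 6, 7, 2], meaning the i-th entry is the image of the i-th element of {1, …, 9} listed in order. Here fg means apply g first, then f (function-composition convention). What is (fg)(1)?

First apply g: g(1) = 8, then f(8) = 2. Thus (fg)(1) = 2.

2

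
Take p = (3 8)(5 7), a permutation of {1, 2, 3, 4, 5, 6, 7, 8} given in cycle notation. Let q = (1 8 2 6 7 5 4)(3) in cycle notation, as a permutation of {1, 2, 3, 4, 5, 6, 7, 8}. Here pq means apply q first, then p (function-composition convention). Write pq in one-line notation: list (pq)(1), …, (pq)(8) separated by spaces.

3 6 8 1 4 5 7 2

(pq)(x) = p(q(x)). Computing each image: p(q(1)) = p(8) = 3, p(q(2)) = p(6) = 6, p(q(3)) = p(3) = 8, p(q(4)) = p(1) = 1, p(q(5)) = p(4) = 4, p(q(6)) = p(7) = 5, p(q(7)) = p(5) = 7, p(q(8)) = p(2) = 2.
Hence pq = [3 6 8 1 4 5 7 2].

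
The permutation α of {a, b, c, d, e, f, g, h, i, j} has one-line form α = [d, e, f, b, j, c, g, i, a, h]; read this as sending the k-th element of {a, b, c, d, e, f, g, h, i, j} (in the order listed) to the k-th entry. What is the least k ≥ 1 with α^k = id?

Writing α as disjoint cycles, the cycle lengths are 7, 2, 1.
The order is lcm(7, 2) = 14.

14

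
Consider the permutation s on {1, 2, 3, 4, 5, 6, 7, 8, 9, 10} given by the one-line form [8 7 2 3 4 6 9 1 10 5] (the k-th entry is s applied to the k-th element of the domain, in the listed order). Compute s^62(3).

Tracing 3 → 2 → … returns to 3 after 7 steps, so 3 lies in a 7-cycle (2 7 9 10 5 4 3).
On a 7-cycle, s^7 is the identity, so s^62 = s^6 there (62 ≡ 6 mod 7).
Advancing 6 steps from 3: 3 → 2 → 7 → 9 → 10 → 5 → 4.

4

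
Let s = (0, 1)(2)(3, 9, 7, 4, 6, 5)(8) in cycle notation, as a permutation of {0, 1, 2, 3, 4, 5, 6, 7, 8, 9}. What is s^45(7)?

7 lies in the 6-cycle (3, 9, 7, 4, 6, 5).
On a 6-cycle, s^6 is the identity, so s^45 = s^3 there (45 ≡ 3 mod 6).
Advancing 3 steps from 7: 7 → 4 → 6 → 5.

5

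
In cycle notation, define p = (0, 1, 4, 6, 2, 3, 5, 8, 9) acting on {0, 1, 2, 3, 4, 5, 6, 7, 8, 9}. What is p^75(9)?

4

9 lies in the 9-cycle (0, 1, 4, 6, 2, 3, 5, 8, 9).
Since the cycle has length 9, p^75 acts on it the same as p^3 (75 mod 9 = 3).
Stepping 3 places around the cycle: 9 → 0 → 1 → 4.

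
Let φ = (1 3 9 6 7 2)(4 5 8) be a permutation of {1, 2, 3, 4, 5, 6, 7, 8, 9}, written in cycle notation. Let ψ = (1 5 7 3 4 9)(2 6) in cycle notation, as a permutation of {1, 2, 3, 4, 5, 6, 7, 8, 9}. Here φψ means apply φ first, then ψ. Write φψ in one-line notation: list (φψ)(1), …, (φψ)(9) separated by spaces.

4 5 1 7 8 3 6 9 2

For each element, apply φ then ψ: 1 → 3 → 4; 2 → 1 → 5; 3 → 9 → 1; 4 → 5 → 7; 5 → 8 → 8; 6 → 7 → 3; 7 → 2 → 6; 8 → 4 → 9; 9 → 6 → 2.
So φψ in one-line form is 4 5 1 7 8 3 6 9 2.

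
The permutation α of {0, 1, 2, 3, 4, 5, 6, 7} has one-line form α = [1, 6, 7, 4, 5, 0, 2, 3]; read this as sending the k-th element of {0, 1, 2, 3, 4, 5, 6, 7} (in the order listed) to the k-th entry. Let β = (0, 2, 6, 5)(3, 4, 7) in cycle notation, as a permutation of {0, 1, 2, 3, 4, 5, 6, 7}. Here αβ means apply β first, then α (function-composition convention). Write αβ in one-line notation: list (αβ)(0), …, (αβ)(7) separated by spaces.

(αβ)(x) = α(β(x)). Computing each image: α(β(0)) = α(2) = 7, α(β(1)) = α(1) = 6, α(β(2)) = α(6) = 2, α(β(3)) = α(4) = 5, α(β(4)) = α(7) = 3, α(β(5)) = α(0) = 1, α(β(6)) = α(5) = 0, α(β(7)) = α(3) = 4.
Hence αβ = [7 6 2 5 3 1 0 4].

7 6 2 5 3 1 0 4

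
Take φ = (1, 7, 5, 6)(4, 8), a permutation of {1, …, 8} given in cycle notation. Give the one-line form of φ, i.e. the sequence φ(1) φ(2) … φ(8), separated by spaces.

7 2 3 8 6 1 5 4

Reading each image from the cycles: 1→7, 2→2, 3→3, 4→8, 5→6, 6→1, 7→5, 8→4.
Listing these in domain order gives 7 2 3 8 6 1 5 4.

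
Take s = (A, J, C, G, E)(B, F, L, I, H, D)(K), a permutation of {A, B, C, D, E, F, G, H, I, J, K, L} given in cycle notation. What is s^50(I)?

D

I lies in the 6-cycle (B, F, L, I, H, D).
Powers repeat with period 6 on this cycle, and 50 mod 6 = 2, so s^50(I) = s^2(I).
Stepping 2 places around the cycle: I → H → D.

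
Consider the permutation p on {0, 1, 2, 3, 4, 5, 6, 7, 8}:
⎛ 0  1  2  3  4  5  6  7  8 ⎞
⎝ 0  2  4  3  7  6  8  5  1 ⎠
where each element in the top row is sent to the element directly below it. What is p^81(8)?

7

Tracing 8 → 1 → … returns to 8 after 7 steps, so 8 lies in a 7-cycle (1, 2, 4, 7, 5, 6, 8).
Since the cycle has length 7, p^81 acts on it the same as p^4 (81 mod 7 = 4).
Stepping 4 places around the cycle: 8 → 1 → 2 → 4 → 7.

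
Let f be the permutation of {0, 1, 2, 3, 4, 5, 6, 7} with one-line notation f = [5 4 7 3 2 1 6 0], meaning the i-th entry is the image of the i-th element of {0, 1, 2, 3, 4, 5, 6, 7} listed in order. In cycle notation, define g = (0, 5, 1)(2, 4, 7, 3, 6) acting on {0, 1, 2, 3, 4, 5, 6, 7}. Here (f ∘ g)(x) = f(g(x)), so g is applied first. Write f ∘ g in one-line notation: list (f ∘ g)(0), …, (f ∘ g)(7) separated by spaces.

1 5 2 6 0 4 7 3

Chase each element through g then f: 0 → 5 → 1; 1 → 0 → 5; 2 → 4 → 2; 3 → 6 → 6; 4 → 7 → 0; 5 → 1 → 4; 6 → 2 → 7; 7 → 3 → 3.
So f ∘ g in one-line form is 1 5 2 6 0 4 7 3.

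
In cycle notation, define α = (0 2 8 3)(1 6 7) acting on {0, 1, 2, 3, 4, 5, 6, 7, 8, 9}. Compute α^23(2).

0

2 lies in the 4-cycle (0 2 8 3).
Since the cycle has length 4, α^23 acts on it the same as α^3 (23 mod 4 = 3).
Stepping 3 places around the cycle: 2 → 8 → 3 → 0.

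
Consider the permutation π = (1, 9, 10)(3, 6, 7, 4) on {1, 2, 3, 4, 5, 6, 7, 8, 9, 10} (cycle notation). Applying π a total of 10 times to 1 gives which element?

9

1 lies in the 3-cycle (1, 9, 10).
On a 3-cycle, π^3 is the identity, so π^10 = π^1 there (10 ≡ 1 mod 3).
Advancing 1 step from 1: 1 → 9.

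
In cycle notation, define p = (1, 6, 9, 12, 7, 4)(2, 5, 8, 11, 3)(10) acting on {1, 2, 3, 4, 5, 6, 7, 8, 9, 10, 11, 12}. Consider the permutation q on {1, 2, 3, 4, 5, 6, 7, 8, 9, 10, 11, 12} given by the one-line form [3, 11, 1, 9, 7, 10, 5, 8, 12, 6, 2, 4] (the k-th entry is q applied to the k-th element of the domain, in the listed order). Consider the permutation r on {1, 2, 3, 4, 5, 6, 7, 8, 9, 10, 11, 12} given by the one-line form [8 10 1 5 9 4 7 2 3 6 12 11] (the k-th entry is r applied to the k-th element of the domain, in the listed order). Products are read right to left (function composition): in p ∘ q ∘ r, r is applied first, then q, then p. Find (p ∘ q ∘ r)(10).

10

Apply the permutations in order: r(10) = 6, then q(6) = 10, then p(10) = 10. So (p ∘ q ∘ r)(10) = 10.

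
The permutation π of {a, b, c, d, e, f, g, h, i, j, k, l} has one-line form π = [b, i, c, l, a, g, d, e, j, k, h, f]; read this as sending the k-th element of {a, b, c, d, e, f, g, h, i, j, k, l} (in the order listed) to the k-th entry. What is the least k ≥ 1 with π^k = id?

Decomposing into disjoint cycles gives cycle lengths 7, 4, 1.
The order is lcm(7, 4) = 28.

28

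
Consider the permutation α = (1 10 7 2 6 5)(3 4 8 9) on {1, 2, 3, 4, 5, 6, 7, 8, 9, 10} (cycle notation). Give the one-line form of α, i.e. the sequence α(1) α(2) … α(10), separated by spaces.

10 6 4 8 1 5 2 9 3 7

Image by image: 1→10, 2→6, 3→4, 4→8, 5→1, 6→5, 7→2, 8→9, 9→3, 10→7.
So the one-line form is 10 6 4 8 1 5 2 9 3 7.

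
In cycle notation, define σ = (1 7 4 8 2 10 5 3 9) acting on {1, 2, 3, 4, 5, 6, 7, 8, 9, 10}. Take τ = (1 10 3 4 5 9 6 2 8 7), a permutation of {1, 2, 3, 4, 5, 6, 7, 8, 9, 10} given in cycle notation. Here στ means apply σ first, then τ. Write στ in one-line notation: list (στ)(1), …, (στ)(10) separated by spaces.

1 3 6 7 4 2 5 8 10 9

(στ)(x) = τ(σ(x)). Computing each image: τ(σ(1)) = τ(7) = 1, τ(σ(2)) = τ(10) = 3, τ(σ(3)) = τ(9) = 6, τ(σ(4)) = τ(8) = 7, τ(σ(5)) = τ(3) = 4, τ(σ(6)) = τ(6) = 2, τ(σ(7)) = τ(4) = 5, τ(σ(8)) = τ(2) = 8, τ(σ(9)) = τ(1) = 10, τ(σ(10)) = τ(5) = 9.
Hence στ = [1 3 6 7 4 2 5 8 10 9].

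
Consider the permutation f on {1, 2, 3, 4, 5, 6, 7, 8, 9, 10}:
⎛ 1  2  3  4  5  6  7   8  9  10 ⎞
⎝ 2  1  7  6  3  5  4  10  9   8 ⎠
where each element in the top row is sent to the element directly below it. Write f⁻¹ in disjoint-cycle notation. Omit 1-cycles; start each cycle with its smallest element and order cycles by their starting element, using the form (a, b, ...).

The cycle decomposition of f is (1, 2)(3, 7, 4, 6, 5)(8, 10).
The inverse reverses every cycle; in canonical form, f⁻¹ = (1, 2)(3, 5, 6, 4, 7)(8, 10).

(1, 2)(3, 5, 6, 4, 7)(8, 10)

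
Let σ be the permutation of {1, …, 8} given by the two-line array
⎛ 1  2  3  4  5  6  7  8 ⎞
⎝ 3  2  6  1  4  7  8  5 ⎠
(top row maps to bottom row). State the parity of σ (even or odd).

In disjoint-cycle form the cycle lengths are 7, 1.
A cycle of length ℓ contributes ℓ−1 transpositions, so σ is a product of 6 transpositions — even.

even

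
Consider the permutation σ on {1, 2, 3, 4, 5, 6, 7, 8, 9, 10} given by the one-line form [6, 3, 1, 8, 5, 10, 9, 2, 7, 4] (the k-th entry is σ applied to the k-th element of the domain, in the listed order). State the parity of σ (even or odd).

odd

In disjoint-cycle form the cycle lengths are 7, 2, 1.
A cycle of length ℓ contributes ℓ−1 transpositions, so σ is a product of 6 + 1 = 7 transpositions — odd.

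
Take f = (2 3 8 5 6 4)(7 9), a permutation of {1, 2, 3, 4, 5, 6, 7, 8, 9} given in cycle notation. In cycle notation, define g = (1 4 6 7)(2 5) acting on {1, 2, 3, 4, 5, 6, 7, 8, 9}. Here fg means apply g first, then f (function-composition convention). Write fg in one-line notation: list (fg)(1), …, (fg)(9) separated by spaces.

Chase each element through g then f: 1 → 4 → 2; 2 → 5 → 6; 3 → 3 → 8; 4 → 6 → 4; 5 → 2 → 3; 6 → 7 → 9; 7 → 1 → 1; 8 → 8 → 5; 9 → 9 → 7.
So fg in one-line form is 2 6 8 4 3 9 1 5 7.

2 6 8 4 3 9 1 5 7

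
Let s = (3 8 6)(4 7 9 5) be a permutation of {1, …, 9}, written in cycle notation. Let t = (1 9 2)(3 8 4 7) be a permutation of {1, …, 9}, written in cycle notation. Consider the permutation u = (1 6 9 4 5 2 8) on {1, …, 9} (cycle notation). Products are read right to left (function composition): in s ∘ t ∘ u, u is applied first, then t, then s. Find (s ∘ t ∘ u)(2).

Apply the permutations in order: u(2) = 8, then t(8) = 4, then s(4) = 7. So (s ∘ t ∘ u)(2) = 7.

7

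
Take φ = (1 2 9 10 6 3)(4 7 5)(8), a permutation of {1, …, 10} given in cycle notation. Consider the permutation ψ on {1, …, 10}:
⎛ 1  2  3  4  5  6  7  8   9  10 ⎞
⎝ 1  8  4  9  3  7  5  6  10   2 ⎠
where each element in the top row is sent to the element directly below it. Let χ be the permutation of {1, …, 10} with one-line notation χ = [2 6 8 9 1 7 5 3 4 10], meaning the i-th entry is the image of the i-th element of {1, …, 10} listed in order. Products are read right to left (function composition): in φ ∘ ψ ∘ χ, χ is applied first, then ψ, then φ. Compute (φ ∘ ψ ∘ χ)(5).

Apply the permutations in order: χ(5) = 1, then ψ(1) = 1, then φ(1) = 2. So (φ ∘ ψ ∘ χ)(5) = 2.

2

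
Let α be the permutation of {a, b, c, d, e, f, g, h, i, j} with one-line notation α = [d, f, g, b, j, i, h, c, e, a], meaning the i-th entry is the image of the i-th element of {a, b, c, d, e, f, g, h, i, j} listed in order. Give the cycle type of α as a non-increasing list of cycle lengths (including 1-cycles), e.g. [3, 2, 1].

The disjoint cycles are (a, d, b, f, i, e, j)(c, g, h), with lengths 7, 3 in non-increasing order.

[7, 3]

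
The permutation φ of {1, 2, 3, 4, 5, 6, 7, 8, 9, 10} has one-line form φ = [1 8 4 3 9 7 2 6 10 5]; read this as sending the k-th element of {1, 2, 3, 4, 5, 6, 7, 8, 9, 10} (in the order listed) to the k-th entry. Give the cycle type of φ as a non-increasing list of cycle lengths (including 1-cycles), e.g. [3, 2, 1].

[4, 3, 2, 1]

The disjoint cycles are (1)(2 8 6 7)(3 4)(5 9 10), with lengths 4, 3, 2, 1 in non-increasing order.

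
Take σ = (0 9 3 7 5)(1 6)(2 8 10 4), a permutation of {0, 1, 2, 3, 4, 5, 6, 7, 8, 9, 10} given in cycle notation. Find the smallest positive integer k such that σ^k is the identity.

20

The disjoint cycles have lengths 5, 4, 2.
The order of σ is the least common multiple of its cycle lengths: lcm(5, 4, 2) = 20.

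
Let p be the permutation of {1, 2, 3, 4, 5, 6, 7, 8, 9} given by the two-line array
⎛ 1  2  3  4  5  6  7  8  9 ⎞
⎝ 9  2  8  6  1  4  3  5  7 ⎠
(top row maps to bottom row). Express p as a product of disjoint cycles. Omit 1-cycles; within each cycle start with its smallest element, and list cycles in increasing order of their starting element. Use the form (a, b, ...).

Start at 1 and follow images: 1 → 9 → 7 → 3 → 8 → 5 → 1, giving the cycle (1, 9, 7, 3, 8, 5).
Repeating from the next unused element and collecting all non-trivial cycles gives (1, 9, 7, 3, 8, 5)(4, 6).

(1, 9, 7, 3, 8, 5)(4, 6)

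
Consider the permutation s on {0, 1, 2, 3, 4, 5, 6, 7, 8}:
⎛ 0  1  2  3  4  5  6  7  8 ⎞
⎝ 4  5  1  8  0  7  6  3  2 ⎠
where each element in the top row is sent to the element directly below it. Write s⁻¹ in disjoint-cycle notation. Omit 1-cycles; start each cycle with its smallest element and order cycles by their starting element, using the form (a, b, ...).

First write s in disjoint cycles: (0, 4)(1, 5, 7, 3, 8, 2).
The inverse reverses every cycle; in canonical form, s⁻¹ = (0, 4)(1, 2, 8, 3, 7, 5).

(0, 4)(1, 2, 8, 3, 7, 5)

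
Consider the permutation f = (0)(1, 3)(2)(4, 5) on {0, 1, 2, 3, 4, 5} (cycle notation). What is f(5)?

Within (4, 5), 5 ↦ 4.

4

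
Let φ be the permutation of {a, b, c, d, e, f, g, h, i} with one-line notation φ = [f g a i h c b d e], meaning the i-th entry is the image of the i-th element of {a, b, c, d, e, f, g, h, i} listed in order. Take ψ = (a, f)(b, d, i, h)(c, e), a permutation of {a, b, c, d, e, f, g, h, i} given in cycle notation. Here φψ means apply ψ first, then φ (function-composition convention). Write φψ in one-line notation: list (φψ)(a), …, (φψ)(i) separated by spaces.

c i h e a f b g d

(φψ)(x) = φ(ψ(x)). Computing each image: φ(ψ(a)) = φ(f) = c, φ(ψ(b)) = φ(d) = i, φ(ψ(c)) = φ(e) = h, φ(ψ(d)) = φ(i) = e, φ(ψ(e)) = φ(c) = a, φ(ψ(f)) = φ(a) = f, φ(ψ(g)) = φ(g) = b, φ(ψ(h)) = φ(b) = g, φ(ψ(i)) = φ(h) = d.
Hence φψ = [c i h e a f b g d].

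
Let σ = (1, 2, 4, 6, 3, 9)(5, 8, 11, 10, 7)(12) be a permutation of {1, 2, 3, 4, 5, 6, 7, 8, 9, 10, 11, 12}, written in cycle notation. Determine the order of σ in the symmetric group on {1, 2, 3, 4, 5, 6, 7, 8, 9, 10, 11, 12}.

The cycle type of σ is (6, 5, 1).
The order is lcm(6, 5) = 30.

30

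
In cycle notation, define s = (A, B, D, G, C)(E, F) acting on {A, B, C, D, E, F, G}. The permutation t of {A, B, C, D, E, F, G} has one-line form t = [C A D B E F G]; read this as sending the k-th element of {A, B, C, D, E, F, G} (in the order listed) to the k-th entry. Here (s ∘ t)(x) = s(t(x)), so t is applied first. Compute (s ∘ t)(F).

E

(s ∘ t)(F) = s(t(F)). t(F) = F, then s(F) = E. So (s ∘ t)(F) = E.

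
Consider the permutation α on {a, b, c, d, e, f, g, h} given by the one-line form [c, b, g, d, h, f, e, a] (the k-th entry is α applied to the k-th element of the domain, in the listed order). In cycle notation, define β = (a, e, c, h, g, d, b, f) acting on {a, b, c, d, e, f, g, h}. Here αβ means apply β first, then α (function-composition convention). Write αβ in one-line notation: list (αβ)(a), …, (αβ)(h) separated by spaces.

h f a b g c d e

(αβ)(x) = α(β(x)). Computing each image: α(β(a)) = α(e) = h, α(β(b)) = α(f) = f, α(β(c)) = α(h) = a, α(β(d)) = α(b) = b, α(β(e)) = α(c) = g, α(β(f)) = α(a) = c, α(β(g)) = α(d) = d, α(β(h)) = α(g) = e.
Hence αβ = [h f a b g c d e].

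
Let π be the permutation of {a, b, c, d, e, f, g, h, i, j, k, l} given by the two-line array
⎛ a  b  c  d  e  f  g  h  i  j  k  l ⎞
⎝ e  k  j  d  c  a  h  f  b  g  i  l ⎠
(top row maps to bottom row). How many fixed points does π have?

The fixed points (elements with π(x) = x) are {d, l}, so there are 2.

2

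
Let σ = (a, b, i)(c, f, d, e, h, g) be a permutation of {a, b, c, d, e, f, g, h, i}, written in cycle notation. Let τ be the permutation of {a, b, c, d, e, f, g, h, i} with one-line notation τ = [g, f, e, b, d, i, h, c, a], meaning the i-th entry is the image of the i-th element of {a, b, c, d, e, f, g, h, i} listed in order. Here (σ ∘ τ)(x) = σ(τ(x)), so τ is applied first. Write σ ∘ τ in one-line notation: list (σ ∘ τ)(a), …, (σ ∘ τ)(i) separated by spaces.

c d h i e a g f b

Chase each element through τ then σ: a → g → c; b → f → d; c → e → h; d → b → i; e → d → e; f → i → a; g → h → g; h → c → f; i → a → b.
So σ ∘ τ in one-line form is c d h i e a g f b.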